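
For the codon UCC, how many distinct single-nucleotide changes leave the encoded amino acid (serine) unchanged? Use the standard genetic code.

Position 1: none → 0 synonymous.
Position 2: none → 0 synonymous.
Position 3: UCU, UCA, UCG → 3 synonymous.
Total: 0 + 0 + 3 = 3.

3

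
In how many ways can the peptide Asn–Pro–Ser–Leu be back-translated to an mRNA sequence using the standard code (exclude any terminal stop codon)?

288

Asn: 2 codons.
Pro: 4 codons.
Ser: 6 codons.
Leu: 6 codons.
2 × 4 × 6 × 6 = 288.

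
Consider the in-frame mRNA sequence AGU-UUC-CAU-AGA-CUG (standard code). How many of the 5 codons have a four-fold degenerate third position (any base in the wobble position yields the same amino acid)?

1

Codon 1 AGU (Ser): third position 2-fold.
Codon 2 UUC (Phe): third position 2-fold.
Codon 3 CAU (His): third position 2-fold.
Codon 4 AGA (Arg): third position 2-fold.
Codon 5 CUG (Leu): third position 4-fold.
Four-fold degenerate third positions: 1.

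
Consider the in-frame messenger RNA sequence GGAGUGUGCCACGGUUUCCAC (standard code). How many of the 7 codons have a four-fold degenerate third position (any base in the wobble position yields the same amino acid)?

3

Codon 1 GGA (Gly): third position 4-fold.
Codon 2 GUG (Val): third position 4-fold.
Codon 3 UGC (Cys): third position 2-fold.
Codon 4 CAC (His): third position 2-fold.
Codon 5 GGU (Gly): third position 4-fold.
Codon 6 UUC (Phe): third position 2-fold.
Codon 7 CAC (His): third position 2-fold.
Four-fold degenerate third positions: 3.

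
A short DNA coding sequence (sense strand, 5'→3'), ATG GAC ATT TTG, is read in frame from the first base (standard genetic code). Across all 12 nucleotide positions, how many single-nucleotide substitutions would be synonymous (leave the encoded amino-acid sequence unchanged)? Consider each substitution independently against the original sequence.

5

Codon 1 (ATG, Met): 0 synonymous substitutions.
Codon 2 (GAC, Asp): 1 synonymous substitution.
Codon 3 (ATT, Ile): 2 synonymous substitutions.
Codon 4 (TTG, Leu): 2 synonymous substitutions.
Total: 0 + 1 + 2 + 2 = 5.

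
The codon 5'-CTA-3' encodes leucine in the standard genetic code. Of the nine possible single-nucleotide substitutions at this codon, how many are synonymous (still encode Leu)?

Position 1: TTA → 1 synonymous.
Position 2: none → 0 synonymous.
Position 3: CTT, CTC, CTG → 3 synonymous.
Total: 1 + 0 + 3 = 4.

4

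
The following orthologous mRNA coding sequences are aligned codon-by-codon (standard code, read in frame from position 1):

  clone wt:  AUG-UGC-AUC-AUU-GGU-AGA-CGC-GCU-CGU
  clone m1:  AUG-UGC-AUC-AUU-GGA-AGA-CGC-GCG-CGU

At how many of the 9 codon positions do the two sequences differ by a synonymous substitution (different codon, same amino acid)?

Codon 1: AUG Met / AUG Met — identical.
Codon 2: UGC Cys / UGC Cys — identical.
Codon 3: AUC Ile / AUC Ile — identical.
Codon 4: AUU Ile / AUU Ile — identical.
Codon 5: GGU Gly / GGA Gly — synonymous.
Codon 6: AGA Arg / AGA Arg — identical.
Codon 7: CGC Arg / CGC Arg — identical.
Codon 8: GCU Ala / GCG Ala — synonymous.
Codon 9: CGU Arg / CGU Arg — identical.
Synonymous differences: 2.

2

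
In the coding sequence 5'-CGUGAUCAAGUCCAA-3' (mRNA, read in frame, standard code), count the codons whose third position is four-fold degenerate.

Codon 1 CGU (Arg): third position 4-fold.
Codon 2 GAU (Asp): third position 2-fold.
Codon 3 CAA (Gln): third position 2-fold.
Codon 4 GUC (Val): third position 4-fold.
Codon 5 CAA (Gln): third position 2-fold.
Four-fold degenerate third positions: 2.

2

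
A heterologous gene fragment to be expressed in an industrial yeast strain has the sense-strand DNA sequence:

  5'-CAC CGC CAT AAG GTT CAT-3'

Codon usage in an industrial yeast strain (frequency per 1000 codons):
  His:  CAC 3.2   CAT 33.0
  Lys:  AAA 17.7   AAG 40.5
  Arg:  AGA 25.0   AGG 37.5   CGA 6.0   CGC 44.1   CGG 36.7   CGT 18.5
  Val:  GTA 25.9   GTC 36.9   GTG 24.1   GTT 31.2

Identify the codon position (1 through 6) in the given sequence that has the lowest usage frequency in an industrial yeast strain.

Codon 1 CAC (His): 3.2 per 1000.
Codon 2 CGC (Arg): 44.1 per 1000.
Codon 3 CAT (His): 33.0 per 1000.
Codon 4 AAG (Lys): 40.5 per 1000.
Codon 5 GTT (Val): 31.2 per 1000.
Codon 6 CAT (His): 33.0 per 1000.
Lowest frequency is 3.2 at codon 1.

1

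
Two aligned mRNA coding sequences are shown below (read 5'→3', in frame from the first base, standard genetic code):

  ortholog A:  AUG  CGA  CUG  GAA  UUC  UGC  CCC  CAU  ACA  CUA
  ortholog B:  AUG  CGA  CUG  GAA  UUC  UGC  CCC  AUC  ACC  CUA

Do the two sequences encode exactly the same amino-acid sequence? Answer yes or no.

Codon 1: AUG Met / AUG Met — identical.
Codon 2: CGA Arg / CGA Arg — identical.
Codon 3: CUG Leu / CUG Leu — identical.
Codon 4: GAA Glu / GAA Glu — identical.
Codon 5: UUC Phe / UUC Phe — identical.
Codon 6: UGC Cys / UGC Cys — identical.
Codon 7: CCC Pro / CCC Pro — identical.
Codon 8: CAU His / AUC Ile — nonsynonymous.
Codon 9: ACA Thr / ACC Thr — synonymous.
Codon 10: CUA Leu / CUA Leu — identical.
Nonsynonymous differences: 1 → different protein.

no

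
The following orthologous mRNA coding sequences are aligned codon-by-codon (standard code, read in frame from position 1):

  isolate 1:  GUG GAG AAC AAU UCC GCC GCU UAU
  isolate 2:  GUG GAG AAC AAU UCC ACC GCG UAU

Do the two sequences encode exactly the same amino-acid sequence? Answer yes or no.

Codon 1: GUG Val / GUG Val — identical.
Codon 2: GAG Glu / GAG Glu — identical.
Codon 3: AAC Asn / AAC Asn — identical.
Codon 4: AAU Asn / AAU Asn — identical.
Codon 5: UCC Ser / UCC Ser — identical.
Codon 6: GCC Ala / ACC Thr — nonsynonymous.
Codon 7: GCU Ala / GCG Ala — synonymous.
Codon 8: UAU Tyr / UAU Tyr — identical.
Nonsynonymous differences: 1 → different protein.

no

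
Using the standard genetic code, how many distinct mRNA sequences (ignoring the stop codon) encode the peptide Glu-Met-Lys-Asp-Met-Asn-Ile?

Glu: 2 codons.
Met: 1 codon.
Lys: 2 codons.
Asp: 2 codons.
Met: 1 codon.
Asn: 2 codons.
Ile: 3 codons.
2 × 1 × 2 × 2 × 1 × 2 × 3 = 48.

48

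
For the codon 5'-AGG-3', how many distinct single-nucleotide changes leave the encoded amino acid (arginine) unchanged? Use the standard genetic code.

2

Position 1: CGG → 1 synonymous.
Position 2: none → 0 synonymous.
Position 3: AGA → 1 synonymous.
Total: 1 + 0 + 1 = 2.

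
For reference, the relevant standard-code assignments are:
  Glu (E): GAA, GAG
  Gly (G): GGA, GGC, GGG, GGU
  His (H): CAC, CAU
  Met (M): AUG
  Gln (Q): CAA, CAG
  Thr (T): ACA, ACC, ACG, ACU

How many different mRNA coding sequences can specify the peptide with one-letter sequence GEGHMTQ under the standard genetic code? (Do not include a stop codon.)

512

Gly: 4 codons.
Glu: 2 codons.
Gly: 4 codons.
His: 2 codons.
Met: 1 codon.
Thr: 4 codons.
Gln: 2 codons.
4 × 2 × 4 × 2 × 1 × 4 × 2 = 512.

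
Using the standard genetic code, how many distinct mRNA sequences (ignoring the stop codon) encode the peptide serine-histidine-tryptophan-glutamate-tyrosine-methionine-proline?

Ser: 6 codons.
His: 2 codons.
Trp: 1 codon.
Glu: 2 codons.
Tyr: 2 codons.
Met: 1 codon.
Pro: 4 codons.
6 × 2 × 1 × 2 × 2 × 1 × 4 = 192.

192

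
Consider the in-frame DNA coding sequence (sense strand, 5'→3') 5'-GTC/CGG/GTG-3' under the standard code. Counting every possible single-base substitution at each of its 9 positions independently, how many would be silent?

10

Codon 1 (GTC, Val): 3 synonymous substitutions.
Codon 2 (CGG, Arg): 4 synonymous substitutions.
Codon 3 (GTG, Val): 3 synonymous substitutions.
Total: 3 + 4 + 3 = 10.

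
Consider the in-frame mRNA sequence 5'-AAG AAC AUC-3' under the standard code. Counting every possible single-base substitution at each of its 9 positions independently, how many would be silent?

4

Codon 1 (AAG, Lys): 1 synonymous substitution.
Codon 2 (AAC, Asn): 1 synonymous substitution.
Codon 3 (AUC, Ile): 2 synonymous substitutions.
Total: 1 + 1 + 2 = 4.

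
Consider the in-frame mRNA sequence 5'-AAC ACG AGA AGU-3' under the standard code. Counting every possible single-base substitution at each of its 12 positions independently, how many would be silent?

Codon 1 (AAC, Asn): 1 synonymous substitution.
Codon 2 (ACG, Thr): 3 synonymous substitutions.
Codon 3 (AGA, Arg): 2 synonymous substitutions.
Codon 4 (AGU, Ser): 1 synonymous substitution.
Total: 1 + 3 + 2 + 1 = 7.

7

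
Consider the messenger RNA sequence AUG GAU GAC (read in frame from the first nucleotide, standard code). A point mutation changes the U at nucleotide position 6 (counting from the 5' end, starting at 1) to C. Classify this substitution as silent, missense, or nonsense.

Position 6 falls in codon 2: GAU → Asp.
After the substitution the codon is GAC → Asp.
Both encode Asp, so the change is synonymous.

silent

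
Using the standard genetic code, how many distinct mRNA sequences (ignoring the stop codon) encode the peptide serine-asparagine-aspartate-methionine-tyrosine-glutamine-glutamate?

192

Ser: 6 codons.
Asn: 2 codons.
Asp: 2 codons.
Met: 1 codon.
Tyr: 2 codons.
Gln: 2 codons.
Glu: 2 codons.
6 × 2 × 2 × 1 × 2 × 2 × 2 = 192.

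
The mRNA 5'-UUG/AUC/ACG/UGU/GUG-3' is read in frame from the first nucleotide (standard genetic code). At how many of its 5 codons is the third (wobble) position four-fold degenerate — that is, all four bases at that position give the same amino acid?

Codon 1 UUG (Leu): third position 2-fold.
Codon 2 AUC (Ile): third position 3-fold.
Codon 3 ACG (Thr): third position 4-fold.
Codon 4 UGU (Cys): third position 2-fold.
Codon 5 GUG (Val): third position 4-fold.
Four-fold degenerate third positions: 2.

2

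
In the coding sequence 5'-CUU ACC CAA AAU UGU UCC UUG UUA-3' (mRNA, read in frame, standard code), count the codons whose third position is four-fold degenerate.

Codon 1 CUU (Leu): third position 4-fold.
Codon 2 ACC (Thr): third position 4-fold.
Codon 3 CAA (Gln): third position 2-fold.
Codon 4 AAU (Asn): third position 2-fold.
Codon 5 UGU (Cys): third position 2-fold.
Codon 6 UCC (Ser): third position 4-fold.
Codon 7 UUG (Leu): third position 2-fold.
Codon 8 UUA (Leu): third position 2-fold.
Four-fold degenerate third positions: 3.

3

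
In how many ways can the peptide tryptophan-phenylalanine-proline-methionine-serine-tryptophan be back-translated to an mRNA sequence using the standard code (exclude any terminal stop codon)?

48

Trp: 1 codon.
Phe: 2 codons.
Pro: 4 codons.
Met: 1 codon.
Ser: 6 codons.
Trp: 1 codon.
1 × 2 × 4 × 1 × 6 × 1 = 48.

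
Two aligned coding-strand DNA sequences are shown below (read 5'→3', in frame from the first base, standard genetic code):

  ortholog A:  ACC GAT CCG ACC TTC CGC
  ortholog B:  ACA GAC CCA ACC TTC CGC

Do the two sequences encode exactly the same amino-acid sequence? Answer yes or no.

Codon 1: ACC Thr / ACA Thr — synonymous.
Codon 2: GAT Asp / GAC Asp — synonymous.
Codon 3: CCG Pro / CCA Pro — synonymous.
Codon 4: ACC Thr / ACC Thr — identical.
Codon 5: TTC Phe / TTC Phe — identical.
Codon 6: CGC Arg / CGC Arg — identical.
Nonsynonymous differences: 0 → same protein.

yes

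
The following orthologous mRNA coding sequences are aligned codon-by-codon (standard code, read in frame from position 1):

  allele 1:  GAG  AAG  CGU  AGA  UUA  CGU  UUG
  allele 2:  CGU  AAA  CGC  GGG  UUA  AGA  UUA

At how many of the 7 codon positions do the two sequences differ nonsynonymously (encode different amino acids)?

Codon 1: GAG Glu / CGU Arg — nonsynonymous.
Codon 2: AAG Lys / AAA Lys — synonymous.
Codon 3: CGU Arg / CGC Arg — synonymous.
Codon 4: AGA Arg / GGG Gly — nonsynonymous.
Codon 5: UUA Leu / UUA Leu — identical.
Codon 6: CGU Arg / AGA Arg — synonymous.
Codon 7: UUG Leu / UUA Leu — synonymous.
Nonsynonymous differences: 2.

2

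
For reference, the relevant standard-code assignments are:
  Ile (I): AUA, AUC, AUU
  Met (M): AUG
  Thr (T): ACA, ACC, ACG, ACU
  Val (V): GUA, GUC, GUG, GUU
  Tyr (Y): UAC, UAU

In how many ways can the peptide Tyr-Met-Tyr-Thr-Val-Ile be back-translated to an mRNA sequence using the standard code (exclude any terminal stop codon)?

Tyr: 2 codons.
Met: 1 codon.
Tyr: 2 codons.
Thr: 4 codons.
Val: 4 codons.
Ile: 3 codons.
2 × 1 × 2 × 4 × 4 × 3 = 192.

192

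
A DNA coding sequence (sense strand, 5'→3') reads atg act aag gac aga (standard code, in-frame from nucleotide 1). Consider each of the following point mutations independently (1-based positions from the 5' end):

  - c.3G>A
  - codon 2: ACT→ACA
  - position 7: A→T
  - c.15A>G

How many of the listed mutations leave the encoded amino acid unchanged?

2

Codon 1: ATG (Met) → ATA (Ile) — missense.
Codon 2: ACT (Thr) → ACA (Thr) — synonymous.
Codon 3: AAG (Lys) → TAG (Stop) — nonsense.
Codon 5: AGA (Arg) → AGG (Arg) — synonymous.
Synonymous: 2 of 4.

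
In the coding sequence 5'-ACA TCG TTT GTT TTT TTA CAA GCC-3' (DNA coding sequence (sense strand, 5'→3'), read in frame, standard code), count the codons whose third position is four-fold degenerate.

Codon 1 ACA (Thr): third position 4-fold.
Codon 2 TCG (Ser): third position 4-fold.
Codon 3 TTT (Phe): third position 2-fold.
Codon 4 GTT (Val): third position 4-fold.
Codon 5 TTT (Phe): third position 2-fold.
Codon 6 TTA (Leu): third position 2-fold.
Codon 7 CAA (Gln): third position 2-fold.
Codon 8 GCC (Ala): third position 4-fold.
Four-fold degenerate third positions: 4.

4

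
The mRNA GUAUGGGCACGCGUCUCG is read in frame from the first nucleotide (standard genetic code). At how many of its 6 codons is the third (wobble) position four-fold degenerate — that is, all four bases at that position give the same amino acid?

Codon 1 GUA (Val): third position 4-fold.
Codon 2 UGG (Trp): third position 1-fold.
Codon 3 GCA (Ala): third position 4-fold.
Codon 4 CGC (Arg): third position 4-fold.
Codon 5 GUC (Val): third position 4-fold.
Codon 6 UCG (Ser): third position 4-fold.
Four-fold degenerate third positions: 5.

5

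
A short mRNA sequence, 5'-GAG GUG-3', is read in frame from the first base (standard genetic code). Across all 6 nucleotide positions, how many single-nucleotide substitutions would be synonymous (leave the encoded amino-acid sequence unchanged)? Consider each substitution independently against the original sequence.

Codon 1 (GAG, Glu): 1 synonymous substitution.
Codon 2 (GUG, Val): 3 synonymous substitutions.
Total: 1 + 3 = 4.

4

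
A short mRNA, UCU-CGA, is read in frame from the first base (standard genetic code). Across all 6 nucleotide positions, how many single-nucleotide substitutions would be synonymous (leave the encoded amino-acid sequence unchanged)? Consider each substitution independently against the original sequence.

7

Codon 1 (UCU, Ser): 3 synonymous substitutions.
Codon 2 (CGA, Arg): 4 synonymous substitutions.
Total: 3 + 4 = 7.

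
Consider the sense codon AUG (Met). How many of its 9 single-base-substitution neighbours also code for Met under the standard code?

0

Position 1: none → 0 synonymous.
Position 2: none → 0 synonymous.
Position 3: none → 0 synonymous.
Total: 0 + 0 + 0 = 0.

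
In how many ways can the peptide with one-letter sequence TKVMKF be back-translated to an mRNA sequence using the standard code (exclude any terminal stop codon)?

Thr: 4 codons.
Lys: 2 codons.
Val: 4 codons.
Met: 1 codon.
Lys: 2 codons.
Phe: 2 codons.
4 × 2 × 4 × 1 × 2 × 2 = 128.

128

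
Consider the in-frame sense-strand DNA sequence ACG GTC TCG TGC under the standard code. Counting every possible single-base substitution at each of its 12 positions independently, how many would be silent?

10

Codon 1 (ACG, Thr): 3 synonymous substitutions.
Codon 2 (GTC, Val): 3 synonymous substitutions.
Codon 3 (TCG, Ser): 3 synonymous substitutions.
Codon 4 (TGC, Cys): 1 synonymous substitution.
Total: 3 + 3 + 3 + 1 = 10.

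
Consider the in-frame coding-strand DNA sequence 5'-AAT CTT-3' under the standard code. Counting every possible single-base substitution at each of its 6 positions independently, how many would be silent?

Codon 1 (AAT, Asn): 1 synonymous substitution.
Codon 2 (CTT, Leu): 3 synonymous substitutions.
Total: 1 + 3 = 4.

4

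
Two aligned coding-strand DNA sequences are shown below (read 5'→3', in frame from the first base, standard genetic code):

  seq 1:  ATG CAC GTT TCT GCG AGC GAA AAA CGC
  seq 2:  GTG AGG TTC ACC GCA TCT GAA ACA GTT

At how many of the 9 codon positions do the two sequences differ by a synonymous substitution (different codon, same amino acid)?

Codon 1: ATG Met / GTG Val — nonsynonymous.
Codon 2: CAC His / AGG Arg — nonsynonymous.
Codon 3: GTT Val / TTC Phe — nonsynonymous.
Codon 4: TCT Ser / ACC Thr — nonsynonymous.
Codon 5: GCG Ala / GCA Ala — synonymous.
Codon 6: AGC Ser / TCT Ser — synonymous.
Codon 7: GAA Glu / GAA Glu — identical.
Codon 8: AAA Lys / ACA Thr — nonsynonymous.
Codon 9: CGC Arg / GTT Val — nonsynonymous.
Synonymous differences: 2.

2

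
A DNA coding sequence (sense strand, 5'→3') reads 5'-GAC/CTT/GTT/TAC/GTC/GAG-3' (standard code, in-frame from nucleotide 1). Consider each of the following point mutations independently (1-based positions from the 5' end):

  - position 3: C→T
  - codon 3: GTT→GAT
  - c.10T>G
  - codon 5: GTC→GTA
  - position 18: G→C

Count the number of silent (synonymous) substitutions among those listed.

2

Codon 1: GAC (Asp) → GAT (Asp) — synonymous.
Codon 3: GTT (Val) → GAT (Asp) — missense.
Codon 4: TAC (Tyr) → GAC (Asp) — missense.
Codon 5: GTC (Val) → GTA (Val) — synonymous.
Codon 6: GAG (Glu) → GAC (Asp) — missense.
Synonymous: 2 of 5.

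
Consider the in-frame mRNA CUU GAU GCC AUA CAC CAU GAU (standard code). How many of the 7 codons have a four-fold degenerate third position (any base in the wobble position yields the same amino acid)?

Codon 1 CUU (Leu): third position 4-fold.
Codon 2 GAU (Asp): third position 2-fold.
Codon 3 GCC (Ala): third position 4-fold.
Codon 4 AUA (Ile): third position 3-fold.
Codon 5 CAC (His): third position 2-fold.
Codon 6 CAU (His): third position 2-fold.
Codon 7 GAU (Asp): third position 2-fold.
Four-fold degenerate third positions: 2.

2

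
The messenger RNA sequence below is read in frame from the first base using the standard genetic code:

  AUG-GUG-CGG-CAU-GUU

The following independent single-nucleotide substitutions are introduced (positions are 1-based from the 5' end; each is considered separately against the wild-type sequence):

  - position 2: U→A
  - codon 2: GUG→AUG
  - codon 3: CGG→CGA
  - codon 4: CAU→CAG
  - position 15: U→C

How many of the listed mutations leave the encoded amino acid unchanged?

2

Codon 1: AUG (Met) → AAG (Lys) — missense.
Codon 2: GUG (Val) → AUG (Met) — missense.
Codon 3: CGG (Arg) → CGA (Arg) — synonymous.
Codon 4: CAU (His) → CAG (Gln) — missense.
Codon 5: GUU (Val) → GUC (Val) — synonymous.
Synonymous: 2 of 5.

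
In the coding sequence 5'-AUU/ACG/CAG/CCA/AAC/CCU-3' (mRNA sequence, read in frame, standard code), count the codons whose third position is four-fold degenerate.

Codon 1 AUU (Ile): third position 3-fold.
Codon 2 ACG (Thr): third position 4-fold.
Codon 3 CAG (Gln): third position 2-fold.
Codon 4 CCA (Pro): third position 4-fold.
Codon 5 AAC (Asn): third position 2-fold.
Codon 6 CCU (Pro): third position 4-fold.
Four-fold degenerate third positions: 3.

3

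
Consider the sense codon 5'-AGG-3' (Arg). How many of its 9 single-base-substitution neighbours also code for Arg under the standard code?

Position 1: CGG → 1 synonymous.
Position 2: none → 0 synonymous.
Position 3: AGA → 1 synonymous.
Total: 1 + 0 + 1 = 2.

2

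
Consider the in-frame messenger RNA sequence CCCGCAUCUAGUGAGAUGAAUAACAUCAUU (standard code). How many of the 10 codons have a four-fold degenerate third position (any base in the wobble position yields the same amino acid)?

3

Codon 1 CCC (Pro): third position 4-fold.
Codon 2 GCA (Ala): third position 4-fold.
Codon 3 UCU (Ser): third position 4-fold.
Codon 4 AGU (Ser): third position 2-fold.
Codon 5 GAG (Glu): third position 2-fold.
Codon 6 AUG (Met): third position 1-fold.
Codon 7 AAU (Asn): third position 2-fold.
Codon 8 AAC (Asn): third position 2-fold.
Codon 9 AUC (Ile): third position 3-fold.
Codon 10 AUU (Ile): third position 3-fold.
Four-fold degenerate third positions: 3.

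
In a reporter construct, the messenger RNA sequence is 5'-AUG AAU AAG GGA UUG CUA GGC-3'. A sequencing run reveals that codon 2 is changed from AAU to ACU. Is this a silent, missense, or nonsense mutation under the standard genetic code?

Position 5 falls in codon 2: AAU → Asn.
After the substitution the codon is ACU → Thr.
Asn ≠ Thr, so this is a missense mutation.

missense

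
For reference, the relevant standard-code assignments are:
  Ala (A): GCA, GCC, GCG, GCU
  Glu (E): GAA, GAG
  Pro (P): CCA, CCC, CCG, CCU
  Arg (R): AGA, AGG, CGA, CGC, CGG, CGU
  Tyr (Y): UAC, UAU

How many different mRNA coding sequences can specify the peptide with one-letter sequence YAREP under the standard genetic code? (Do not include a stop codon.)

Tyr: 2 codons.
Ala: 4 codons.
Arg: 6 codons.
Glu: 2 codons.
Pro: 4 codons.
2 × 4 × 6 × 2 × 4 = 384.

384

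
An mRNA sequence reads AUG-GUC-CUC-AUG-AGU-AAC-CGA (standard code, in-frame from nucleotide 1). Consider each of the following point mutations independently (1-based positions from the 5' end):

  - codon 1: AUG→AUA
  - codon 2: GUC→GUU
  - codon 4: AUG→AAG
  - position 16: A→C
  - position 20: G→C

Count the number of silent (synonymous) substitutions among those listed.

1

Codon 1: AUG (Met) → AUA (Ile) — missense.
Codon 2: GUC (Val) → GUU (Val) — synonymous.
Codon 4: AUG (Met) → AAG (Lys) — missense.
Codon 6: AAC (Asn) → CAC (His) — missense.
Codon 7: CGA (Arg) → CCA (Pro) — missense.
Synonymous: 1 of 5.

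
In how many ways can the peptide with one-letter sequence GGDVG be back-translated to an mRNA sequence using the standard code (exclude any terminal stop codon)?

Gly: 4 codons.
Gly: 4 codons.
Asp: 2 codons.
Val: 4 codons.
Gly: 4 codons.
4 × 4 × 2 × 4 × 4 = 512.

512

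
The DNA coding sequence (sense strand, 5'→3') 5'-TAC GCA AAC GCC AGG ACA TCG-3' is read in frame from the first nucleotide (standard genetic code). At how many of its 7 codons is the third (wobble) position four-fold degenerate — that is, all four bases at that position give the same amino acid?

4

Codon 1 TAC (Tyr): third position 2-fold.
Codon 2 GCA (Ala): third position 4-fold.
Codon 3 AAC (Asn): third position 2-fold.
Codon 4 GCC (Ala): third position 4-fold.
Codon 5 AGG (Arg): third position 2-fold.
Codon 6 ACA (Thr): third position 4-fold.
Codon 7 TCG (Ser): third position 4-fold.
Four-fold degenerate third positions: 4.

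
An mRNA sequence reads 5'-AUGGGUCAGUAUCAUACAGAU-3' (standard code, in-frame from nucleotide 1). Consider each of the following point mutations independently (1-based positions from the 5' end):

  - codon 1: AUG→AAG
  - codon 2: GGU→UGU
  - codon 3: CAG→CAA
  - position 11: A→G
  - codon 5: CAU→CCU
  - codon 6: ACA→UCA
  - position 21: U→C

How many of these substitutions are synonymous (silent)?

Codon 1: AUG (Met) → AAG (Lys) — missense.
Codon 2: GGU (Gly) → UGU (Cys) — missense.
Codon 3: CAG (Gln) → CAA (Gln) — synonymous.
Codon 4: UAU (Tyr) → UGU (Cys) — missense.
Codon 5: CAU (His) → CCU (Pro) — missense.
Codon 6: ACA (Thr) → UCA (Ser) — missense.
Codon 7: GAU (Asp) → GAC (Asp) — synonymous.
Synonymous: 2 of 7.

2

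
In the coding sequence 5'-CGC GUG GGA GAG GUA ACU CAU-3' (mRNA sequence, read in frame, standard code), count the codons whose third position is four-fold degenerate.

Codon 1 CGC (Arg): third position 4-fold.
Codon 2 GUG (Val): third position 4-fold.
Codon 3 GGA (Gly): third position 4-fold.
Codon 4 GAG (Glu): third position 2-fold.
Codon 5 GUA (Val): third position 4-fold.
Codon 6 ACU (Thr): third position 4-fold.
Codon 7 CAU (His): third position 2-fold.
Four-fold degenerate third positions: 5.

5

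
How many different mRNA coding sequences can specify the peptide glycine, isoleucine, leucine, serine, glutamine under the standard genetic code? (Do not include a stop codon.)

Gly: 4 codons.
Ile: 3 codons.
Leu: 6 codons.
Ser: 6 codons.
Gln: 2 codons.
4 × 3 × 6 × 6 × 2 = 864.

864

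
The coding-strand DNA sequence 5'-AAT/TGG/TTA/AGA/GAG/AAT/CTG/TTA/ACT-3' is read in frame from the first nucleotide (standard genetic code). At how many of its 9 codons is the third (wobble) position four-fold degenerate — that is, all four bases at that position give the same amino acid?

Codon 1 AAT (Asn): third position 2-fold.
Codon 2 TGG (Trp): third position 1-fold.
Codon 3 TTA (Leu): third position 2-fold.
Codon 4 AGA (Arg): third position 2-fold.
Codon 5 GAG (Glu): third position 2-fold.
Codon 6 AAT (Asn): third position 2-fold.
Codon 7 CTG (Leu): third position 4-fold.
Codon 8 TTA (Leu): third position 2-fold.
Codon 9 ACT (Thr): third position 4-fold.
Four-fold degenerate third positions: 2.

2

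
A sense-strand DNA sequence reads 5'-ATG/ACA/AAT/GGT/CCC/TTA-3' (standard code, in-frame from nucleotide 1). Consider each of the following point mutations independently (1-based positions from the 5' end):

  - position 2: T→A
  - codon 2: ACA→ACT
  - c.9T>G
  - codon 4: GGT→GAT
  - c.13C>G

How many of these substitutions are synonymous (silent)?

1

Codon 1: ATG (Met) → AAG (Lys) — missense.
Codon 2: ACA (Thr) → ACT (Thr) — synonymous.
Codon 3: AAT (Asn) → AAG (Lys) — missense.
Codon 4: GGT (Gly) → GAT (Asp) — missense.
Codon 5: CCC (Pro) → GCC (Ala) — missense.
Synonymous: 1 of 5.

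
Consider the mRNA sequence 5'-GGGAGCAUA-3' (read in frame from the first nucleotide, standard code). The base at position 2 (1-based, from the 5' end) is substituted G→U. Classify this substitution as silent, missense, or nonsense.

missense

Position 2 falls in codon 1: GGG → Gly.
After the substitution the codon is GUG → Val.
Gly ≠ Val, so this is a missense mutation.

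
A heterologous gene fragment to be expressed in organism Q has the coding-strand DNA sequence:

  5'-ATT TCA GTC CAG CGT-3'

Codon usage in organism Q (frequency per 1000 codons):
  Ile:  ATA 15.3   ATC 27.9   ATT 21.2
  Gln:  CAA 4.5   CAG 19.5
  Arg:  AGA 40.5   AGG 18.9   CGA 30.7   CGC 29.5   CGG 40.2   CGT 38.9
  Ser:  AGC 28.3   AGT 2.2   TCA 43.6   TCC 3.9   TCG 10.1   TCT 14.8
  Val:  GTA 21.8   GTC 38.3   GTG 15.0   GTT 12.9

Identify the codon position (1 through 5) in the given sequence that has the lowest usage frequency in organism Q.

4

Codon 1 ATT (Ile): 21.2 per 1000.
Codon 2 TCA (Ser): 43.6 per 1000.
Codon 3 GTC (Val): 38.3 per 1000.
Codon 4 CAG (Gln): 19.5 per 1000.
Codon 5 CGT (Arg): 38.9 per 1000.
Lowest frequency is 19.5 at codon 4.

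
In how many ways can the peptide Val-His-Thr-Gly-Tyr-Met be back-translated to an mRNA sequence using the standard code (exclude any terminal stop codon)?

256

Val: 4 codons.
His: 2 codons.
Thr: 4 codons.
Gly: 4 codons.
Tyr: 2 codons.
Met: 1 codon.
4 × 2 × 4 × 4 × 2 × 1 = 256.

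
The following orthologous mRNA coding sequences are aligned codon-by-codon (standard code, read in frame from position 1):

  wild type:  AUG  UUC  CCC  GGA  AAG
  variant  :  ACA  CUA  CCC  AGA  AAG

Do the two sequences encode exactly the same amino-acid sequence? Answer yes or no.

Codon 1: AUG Met / ACA Thr — nonsynonymous.
Codon 2: UUC Phe / CUA Leu — nonsynonymous.
Codon 3: CCC Pro / CCC Pro — identical.
Codon 4: GGA Gly / AGA Arg — nonsynonymous.
Codon 5: AAG Lys / AAG Lys — identical.
Nonsynonymous differences: 3 → different protein.

no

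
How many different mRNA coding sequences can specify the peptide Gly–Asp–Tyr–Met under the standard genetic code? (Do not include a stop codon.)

Gly: 4 codons.
Asp: 2 codons.
Tyr: 2 codons.
Met: 1 codon.
4 × 2 × 2 × 1 = 16.

16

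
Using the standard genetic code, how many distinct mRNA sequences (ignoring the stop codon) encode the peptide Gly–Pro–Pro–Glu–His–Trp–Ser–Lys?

3072

Gly: 4 codons.
Pro: 4 codons.
Pro: 4 codons.
Glu: 2 codons.
His: 2 codons.
Trp: 1 codon.
Ser: 6 codons.
Lys: 2 codons.
4 × 4 × 4 × 2 × 2 × 1 × 6 × 2 = 3072.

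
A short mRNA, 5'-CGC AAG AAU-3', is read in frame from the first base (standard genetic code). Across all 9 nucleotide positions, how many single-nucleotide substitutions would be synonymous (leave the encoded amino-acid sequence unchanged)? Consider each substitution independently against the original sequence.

Codon 1 (CGC, Arg): 3 synonymous substitutions.
Codon 2 (AAG, Lys): 1 synonymous substitution.
Codon 3 (AAU, Asn): 1 synonymous substitution.
Total: 3 + 1 + 1 = 5.

5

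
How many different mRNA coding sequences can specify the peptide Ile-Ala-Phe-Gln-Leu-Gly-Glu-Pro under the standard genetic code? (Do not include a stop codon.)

9216

Ile: 3 codons.
Ala: 4 codons.
Phe: 2 codons.
Gln: 2 codons.
Leu: 6 codons.
Gly: 4 codons.
Glu: 2 codons.
Pro: 4 codons.
3 × 4 × 2 × 2 × 6 × 4 × 2 × 4 = 9216.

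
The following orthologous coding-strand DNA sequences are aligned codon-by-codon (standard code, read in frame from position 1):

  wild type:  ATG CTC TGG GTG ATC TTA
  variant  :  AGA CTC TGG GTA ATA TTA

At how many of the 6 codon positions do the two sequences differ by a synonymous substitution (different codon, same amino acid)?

Codon 1: ATG Met / AGA Arg — nonsynonymous.
Codon 2: CTC Leu / CTC Leu — identical.
Codon 3: TGG Trp / TGG Trp — identical.
Codon 4: GTG Val / GTA Val — synonymous.
Codon 5: ATC Ile / ATA Ile — synonymous.
Codon 6: TTA Leu / TTA Leu — identical.
Synonymous differences: 2.

2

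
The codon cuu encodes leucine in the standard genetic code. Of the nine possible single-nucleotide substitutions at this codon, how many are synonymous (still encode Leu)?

Position 1: none → 0 synonymous.
Position 2: none → 0 synonymous.
Position 3: CUC, CUA, CUG → 3 synonymous.
Total: 0 + 0 + 3 = 3.

3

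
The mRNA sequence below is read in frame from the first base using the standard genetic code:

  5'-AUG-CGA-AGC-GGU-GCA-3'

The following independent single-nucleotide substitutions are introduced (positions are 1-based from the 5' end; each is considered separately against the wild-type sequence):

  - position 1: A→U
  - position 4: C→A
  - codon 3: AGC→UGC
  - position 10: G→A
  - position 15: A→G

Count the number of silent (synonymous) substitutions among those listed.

2

Codon 1: AUG (Met) → UUG (Leu) — missense.
Codon 2: CGA (Arg) → AGA (Arg) — synonymous.
Codon 3: AGC (Ser) → UGC (Cys) — missense.
Codon 4: GGU (Gly) → AGU (Ser) — missense.
Codon 5: GCA (Ala) → GCG (Ala) — synonymous.
Synonymous: 2 of 5.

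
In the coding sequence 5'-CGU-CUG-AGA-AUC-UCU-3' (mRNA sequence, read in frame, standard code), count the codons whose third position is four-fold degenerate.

3

Codon 1 CGU (Arg): third position 4-fold.
Codon 2 CUG (Leu): third position 4-fold.
Codon 3 AGA (Arg): third position 2-fold.
Codon 4 AUC (Ile): third position 3-fold.
Codon 5 UCU (Ser): third position 4-fold.
Four-fold degenerate third positions: 3.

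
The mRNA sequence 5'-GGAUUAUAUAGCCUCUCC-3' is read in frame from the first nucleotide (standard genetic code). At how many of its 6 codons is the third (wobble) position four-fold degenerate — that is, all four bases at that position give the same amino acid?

3

Codon 1 GGA (Gly): third position 4-fold.
Codon 2 UUA (Leu): third position 2-fold.
Codon 3 UAU (Tyr): third position 2-fold.
Codon 4 AGC (Ser): third position 2-fold.
Codon 5 CUC (Leu): third position 4-fold.
Codon 6 UCC (Ser): third position 4-fold.
Four-fold degenerate third positions: 3.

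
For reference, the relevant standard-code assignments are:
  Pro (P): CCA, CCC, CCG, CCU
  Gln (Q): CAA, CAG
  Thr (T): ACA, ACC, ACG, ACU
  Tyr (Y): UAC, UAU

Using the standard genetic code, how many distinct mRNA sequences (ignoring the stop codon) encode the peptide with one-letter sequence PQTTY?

Pro: 4 codons.
Gln: 2 codons.
Thr: 4 codons.
Thr: 4 codons.
Tyr: 2 codons.
4 × 2 × 4 × 4 × 2 = 256.

256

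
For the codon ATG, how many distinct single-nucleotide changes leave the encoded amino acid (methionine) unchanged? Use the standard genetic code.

Position 1: none → 0 synonymous.
Position 2: none → 0 synonymous.
Position 3: none → 0 synonymous.
Total: 0 + 0 + 0 = 0.

0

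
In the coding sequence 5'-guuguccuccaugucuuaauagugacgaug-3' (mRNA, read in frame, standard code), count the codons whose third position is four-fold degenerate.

6

Codon 1 GUU (Val): third position 4-fold.
Codon 2 GUC (Val): third position 4-fold.
Codon 3 CUC (Leu): third position 4-fold.
Codon 4 CAU (His): third position 2-fold.
Codon 5 GUC (Val): third position 4-fold.
Codon 6 UUA (Leu): third position 2-fold.
Codon 7 AUA (Ile): third position 3-fold.
Codon 8 GUG (Val): third position 4-fold.
Codon 9 ACG (Thr): third position 4-fold.
Codon 10 AUG (Met): third position 1-fold.
Four-fold degenerate third positions: 6.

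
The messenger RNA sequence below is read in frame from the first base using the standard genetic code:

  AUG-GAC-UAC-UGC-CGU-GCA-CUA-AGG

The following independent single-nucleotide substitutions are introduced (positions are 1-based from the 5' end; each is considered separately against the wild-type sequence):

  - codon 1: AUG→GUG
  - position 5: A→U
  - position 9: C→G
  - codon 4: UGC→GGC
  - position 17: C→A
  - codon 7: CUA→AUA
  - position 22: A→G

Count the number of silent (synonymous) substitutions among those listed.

Codon 1: AUG (Met) → GUG (Val) — missense.
Codon 2: GAC (Asp) → GUC (Val) — missense.
Codon 3: UAC (Tyr) → UAG (Stop) — nonsense.
Codon 4: UGC (Cys) → GGC (Gly) — missense.
Codon 6: GCA (Ala) → GAA (Glu) — missense.
Codon 7: CUA (Leu) → AUA (Ile) — missense.
Codon 8: AGG (Arg) → GGG (Gly) — missense.
Synonymous: 0 of 7.

0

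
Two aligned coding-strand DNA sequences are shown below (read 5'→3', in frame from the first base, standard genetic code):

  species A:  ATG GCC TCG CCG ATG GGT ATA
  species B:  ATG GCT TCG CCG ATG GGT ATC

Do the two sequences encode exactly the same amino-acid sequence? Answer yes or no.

Codon 1: ATG Met / ATG Met — identical.
Codon 2: GCC Ala / GCT Ala — synonymous.
Codon 3: TCG Ser / TCG Ser — identical.
Codon 4: CCG Pro / CCG Pro — identical.
Codon 5: ATG Met / ATG Met — identical.
Codon 6: GGT Gly / GGT Gly — identical.
Codon 7: ATA Ile / ATC Ile — synonymous.
Nonsynonymous differences: 0 → same protein.

yes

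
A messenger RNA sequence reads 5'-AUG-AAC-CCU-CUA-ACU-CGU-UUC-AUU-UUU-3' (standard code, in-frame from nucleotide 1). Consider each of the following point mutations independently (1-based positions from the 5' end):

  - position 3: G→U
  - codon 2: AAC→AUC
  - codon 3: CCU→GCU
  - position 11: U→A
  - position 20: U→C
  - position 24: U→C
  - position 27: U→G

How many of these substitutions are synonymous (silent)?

1

Codon 1: AUG (Met) → AUU (Ile) — missense.
Codon 2: AAC (Asn) → AUC (Ile) — missense.
Codon 3: CCU (Pro) → GCU (Ala) — missense.
Codon 4: CUA (Leu) → CAA (Gln) — missense.
Codon 7: UUC (Phe) → UCC (Ser) — missense.
Codon 8: AUU (Ile) → AUC (Ile) — synonymous.
Codon 9: UUU (Phe) → UUG (Leu) — missense.
Synonymous: 1 of 7.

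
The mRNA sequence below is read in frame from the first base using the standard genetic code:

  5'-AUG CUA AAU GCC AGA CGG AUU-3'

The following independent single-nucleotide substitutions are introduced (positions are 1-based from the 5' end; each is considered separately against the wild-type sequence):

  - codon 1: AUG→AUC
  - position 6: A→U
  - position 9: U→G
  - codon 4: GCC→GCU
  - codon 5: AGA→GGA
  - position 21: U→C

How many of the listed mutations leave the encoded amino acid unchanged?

3

Codon 1: AUG (Met) → AUC (Ile) — missense.
Codon 2: CUA (Leu) → CUU (Leu) — synonymous.
Codon 3: AAU (Asn) → AAG (Lys) — missense.
Codon 4: GCC (Ala) → GCU (Ala) — synonymous.
Codon 5: AGA (Arg) → GGA (Gly) — missense.
Codon 7: AUU (Ile) → AUC (Ile) — synonymous.
Synonymous: 3 of 6.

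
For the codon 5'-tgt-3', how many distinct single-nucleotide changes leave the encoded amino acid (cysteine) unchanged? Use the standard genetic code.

1

Position 1: none → 0 synonymous.
Position 2: none → 0 synonymous.
Position 3: TGC → 1 synonymous.
Total: 0 + 0 + 1 = 1.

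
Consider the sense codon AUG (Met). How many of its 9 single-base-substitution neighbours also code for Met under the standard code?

0

Position 1: none → 0 synonymous.
Position 2: none → 0 synonymous.
Position 3: none → 0 synonymous.
Total: 0 + 0 + 0 = 0.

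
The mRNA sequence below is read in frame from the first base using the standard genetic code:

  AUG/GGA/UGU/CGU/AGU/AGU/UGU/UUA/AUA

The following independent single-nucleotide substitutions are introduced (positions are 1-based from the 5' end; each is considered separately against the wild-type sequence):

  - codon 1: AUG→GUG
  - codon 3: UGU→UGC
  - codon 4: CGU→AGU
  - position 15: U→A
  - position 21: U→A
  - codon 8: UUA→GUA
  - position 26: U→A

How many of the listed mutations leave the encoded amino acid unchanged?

1

Codon 1: AUG (Met) → GUG (Val) — missense.
Codon 3: UGU (Cys) → UGC (Cys) — synonymous.
Codon 4: CGU (Arg) → AGU (Ser) — missense.
Codon 5: AGU (Ser) → AGA (Arg) — missense.
Codon 7: UGU (Cys) → UGA (Stop) — nonsense.
Codon 8: UUA (Leu) → GUA (Val) — missense.
Codon 9: AUA (Ile) → AAA (Lys) — missense.
Synonymous: 1 of 7.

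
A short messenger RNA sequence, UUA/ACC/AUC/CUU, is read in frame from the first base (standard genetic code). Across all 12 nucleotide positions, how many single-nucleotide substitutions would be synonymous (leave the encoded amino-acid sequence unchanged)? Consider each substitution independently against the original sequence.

Codon 1 (UUA, Leu): 2 synonymous substitutions.
Codon 2 (ACC, Thr): 3 synonymous substitutions.
Codon 3 (AUC, Ile): 2 synonymous substitutions.
Codon 4 (CUU, Leu): 3 synonymous substitutions.
Total: 2 + 3 + 2 + 3 = 10.

10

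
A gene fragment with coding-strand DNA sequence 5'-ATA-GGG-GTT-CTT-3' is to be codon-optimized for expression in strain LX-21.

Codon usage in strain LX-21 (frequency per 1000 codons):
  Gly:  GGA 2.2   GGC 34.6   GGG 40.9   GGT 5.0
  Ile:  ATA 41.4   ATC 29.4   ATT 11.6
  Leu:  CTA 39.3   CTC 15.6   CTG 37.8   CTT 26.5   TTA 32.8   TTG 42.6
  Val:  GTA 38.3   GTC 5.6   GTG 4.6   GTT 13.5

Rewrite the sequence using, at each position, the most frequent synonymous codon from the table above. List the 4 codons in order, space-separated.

ATA GGG GTA TTG

Codon 1 (Ile): best is ATA at 41.4.
Codon 2 (Gly): best is GGG at 40.9.
Codon 3 (Val): best is GTA at 38.3.
Codon 4 (Leu): best is TTG at 42.6.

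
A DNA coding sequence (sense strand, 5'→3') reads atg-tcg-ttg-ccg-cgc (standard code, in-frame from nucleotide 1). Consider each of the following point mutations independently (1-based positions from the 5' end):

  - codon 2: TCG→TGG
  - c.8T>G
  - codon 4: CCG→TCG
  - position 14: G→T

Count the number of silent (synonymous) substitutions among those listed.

0

Codon 2: TCG (Ser) → TGG (Trp) — missense.
Codon 3: TTG (Leu) → TGG (Trp) — missense.
Codon 4: CCG (Pro) → TCG (Ser) — missense.
Codon 5: CGC (Arg) → CTC (Leu) — missense.
Synonymous: 0 of 4.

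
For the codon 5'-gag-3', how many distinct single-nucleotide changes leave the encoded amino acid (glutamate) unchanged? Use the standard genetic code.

Position 1: none → 0 synonymous.
Position 2: none → 0 synonymous.
Position 3: GAA → 1 synonymous.
Total: 0 + 0 + 1 = 1.

1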